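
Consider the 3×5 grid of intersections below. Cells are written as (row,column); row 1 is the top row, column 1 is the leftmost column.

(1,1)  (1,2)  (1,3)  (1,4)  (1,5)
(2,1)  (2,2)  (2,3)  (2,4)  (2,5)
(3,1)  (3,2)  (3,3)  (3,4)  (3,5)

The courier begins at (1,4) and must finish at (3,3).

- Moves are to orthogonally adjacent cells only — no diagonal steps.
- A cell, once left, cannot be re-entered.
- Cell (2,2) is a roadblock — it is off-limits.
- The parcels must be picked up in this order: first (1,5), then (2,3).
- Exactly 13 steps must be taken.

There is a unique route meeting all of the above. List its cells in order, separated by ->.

(1,4) -> (1,5) -> (2,5) -> (3,5) -> (3,4) -> (2,4) -> (2,3) -> (1,3) -> (1,2) -> (1,1) -> (2,1) -> (3,1) -> (3,2) -> (3,3)

The waypoints must appear in the order (1,5), (2,3), with no cell reused.
Route from (1,4): right to (1,5), 2× down (reaching (3,5)), left to (3,4), up to (2,4), left to (2,3), up to (1,3), 2× left (reaching (1,1)), 2× down (reaching (3,1)), 2× right (reaching (3,3)) — 13 moves in all.
Check: order respected ((1,5) at step 1, (2,3) at step 6); 13 moves as required.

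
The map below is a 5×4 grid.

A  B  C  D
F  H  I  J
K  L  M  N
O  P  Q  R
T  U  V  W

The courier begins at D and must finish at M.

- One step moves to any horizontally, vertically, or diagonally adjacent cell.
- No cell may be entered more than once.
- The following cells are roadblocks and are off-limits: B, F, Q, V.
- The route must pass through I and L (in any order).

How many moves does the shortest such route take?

Any route passes through I and L in some order between D and M. Summing Chebyshev distances along each leg and taking the cheapest ordering (D → I → L → M) gives a lower bound of 1 + 1 + 1 = 3 moves.
A route of 3 moves achieves this: D → I → L → M.
Since 3 matches the lower bound, it is optimal.

3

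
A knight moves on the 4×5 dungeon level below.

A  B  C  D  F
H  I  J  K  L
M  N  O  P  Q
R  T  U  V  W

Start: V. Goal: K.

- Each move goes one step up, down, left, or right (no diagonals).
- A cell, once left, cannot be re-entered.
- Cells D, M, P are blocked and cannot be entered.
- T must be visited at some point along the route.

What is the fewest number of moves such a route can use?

6

Any route passes through T somewhere between V and K. Summing Manhattan distances along the two legs (V → T → K) gives a lower bound of 2 + 4 = 6 moves.
A route of 6 moves achieves this: V → U → T → N → I → J → K.
Since 6 matches the lower bound, it is optimal.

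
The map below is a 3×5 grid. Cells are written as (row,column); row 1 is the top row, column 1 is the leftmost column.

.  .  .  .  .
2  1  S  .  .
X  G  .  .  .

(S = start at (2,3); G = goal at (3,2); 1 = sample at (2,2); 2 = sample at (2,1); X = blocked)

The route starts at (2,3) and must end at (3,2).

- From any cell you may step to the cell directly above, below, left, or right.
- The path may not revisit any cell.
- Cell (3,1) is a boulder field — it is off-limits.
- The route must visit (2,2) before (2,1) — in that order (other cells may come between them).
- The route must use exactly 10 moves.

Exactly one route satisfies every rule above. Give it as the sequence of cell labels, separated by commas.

(2,3), (2,2), (2,1), (1,1), (1,2), (1,3), (1,4), (2,4), (3,4), (3,3), (3,2)

The waypoints must appear in the order (2,2), (2,1), with no cell reused.
Route from (2,3): 2× left (reaching (2,1)), up to (1,1), 3× right (reaching (1,4)), 2× down (reaching (3,4)), 2× left (reaching (3,2)) — 10 moves in all.
Check: order respected (1 at step 1, 2 at step 2); 10 moves as required.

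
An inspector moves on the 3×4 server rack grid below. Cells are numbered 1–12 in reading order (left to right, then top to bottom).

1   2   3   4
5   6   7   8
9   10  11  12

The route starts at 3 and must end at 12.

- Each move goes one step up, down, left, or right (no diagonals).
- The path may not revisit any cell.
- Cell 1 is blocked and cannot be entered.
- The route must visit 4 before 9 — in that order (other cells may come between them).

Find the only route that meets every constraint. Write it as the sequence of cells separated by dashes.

3 - 4 - 8 - 7 - 6 - 5 - 9 - 10 - 11 - 12

The waypoints must appear in the order 4, 9, with no cell reused.
Route from 3: right to 4, down to 8, 3× left (reaching 5), down to 9, 3× right (reaching 12) — 9 moves in all.
Check: order respected (4 at step 1, 9 at step 6).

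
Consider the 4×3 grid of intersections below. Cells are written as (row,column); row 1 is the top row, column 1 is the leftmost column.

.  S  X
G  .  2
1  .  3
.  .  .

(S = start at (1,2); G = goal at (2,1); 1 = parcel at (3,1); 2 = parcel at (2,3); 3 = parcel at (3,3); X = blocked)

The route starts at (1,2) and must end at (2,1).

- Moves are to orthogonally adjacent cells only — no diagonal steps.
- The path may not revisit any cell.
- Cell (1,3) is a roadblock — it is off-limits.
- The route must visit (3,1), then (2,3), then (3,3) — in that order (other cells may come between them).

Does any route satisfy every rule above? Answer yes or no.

Ignoring the required order, 4 revisit-free routes from (1,2) to (2,1) pass through all of (3,1), (2,3), and (3,3); the waypoint orders that occur are (2,3) → (3,3) → (3,1) (4) — never (3,1) → (2,3) → (3,3).

no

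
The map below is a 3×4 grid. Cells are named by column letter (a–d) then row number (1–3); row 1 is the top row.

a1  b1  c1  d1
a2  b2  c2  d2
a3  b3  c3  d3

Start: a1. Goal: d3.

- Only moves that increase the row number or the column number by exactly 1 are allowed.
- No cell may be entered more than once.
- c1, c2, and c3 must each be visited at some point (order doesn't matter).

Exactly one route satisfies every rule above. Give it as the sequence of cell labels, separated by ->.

Moves only go right or down, so the column and row indices never decrease.
Route from a1: 2× right (reaching c1), 2× down (reaching c3), right to d3 — 5 moves in all.
Check: all required cells visited.

a1 -> b1 -> c1 -> c2 -> c3 -> d3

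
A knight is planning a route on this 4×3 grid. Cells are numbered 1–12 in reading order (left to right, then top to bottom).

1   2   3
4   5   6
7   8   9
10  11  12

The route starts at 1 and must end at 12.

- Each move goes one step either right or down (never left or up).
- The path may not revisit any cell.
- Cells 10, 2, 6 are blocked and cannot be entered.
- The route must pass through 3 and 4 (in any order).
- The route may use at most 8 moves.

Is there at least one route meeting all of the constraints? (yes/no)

no

4 is below but to the left of 3: going 3 → 4 would need a leftward move and 4 → 3 an upward move, so no right/down-only route can visit both required cells.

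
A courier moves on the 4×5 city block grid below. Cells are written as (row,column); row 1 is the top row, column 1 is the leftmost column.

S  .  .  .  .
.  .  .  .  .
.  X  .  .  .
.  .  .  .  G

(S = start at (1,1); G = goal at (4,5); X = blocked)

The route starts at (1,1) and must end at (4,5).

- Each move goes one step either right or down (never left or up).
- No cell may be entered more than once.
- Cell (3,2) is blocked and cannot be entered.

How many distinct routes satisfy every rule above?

A right/down-only route from (1,1) to (4,5) makes exactly 3 down-moves and 4 right-moves in some order.
With no other constraints that would be C(7,3) = 35 routes.
Subtract routes through each blocked cell (inclusion–exclusion for overlaps): − through (3,2): 12 → 23.
That gives 23 routes.

23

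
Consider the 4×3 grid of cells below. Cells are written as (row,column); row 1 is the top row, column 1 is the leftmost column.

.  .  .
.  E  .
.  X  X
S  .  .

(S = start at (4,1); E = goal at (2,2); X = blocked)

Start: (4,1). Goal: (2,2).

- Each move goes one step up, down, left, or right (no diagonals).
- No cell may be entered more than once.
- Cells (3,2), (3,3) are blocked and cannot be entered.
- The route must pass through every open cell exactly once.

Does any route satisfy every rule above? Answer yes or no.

no

Cell (4,3) has only one open neighbour but is neither the start nor the goal, so a Hamiltonian route would have to both enter and leave it through the same neighbour — impossible without revisiting.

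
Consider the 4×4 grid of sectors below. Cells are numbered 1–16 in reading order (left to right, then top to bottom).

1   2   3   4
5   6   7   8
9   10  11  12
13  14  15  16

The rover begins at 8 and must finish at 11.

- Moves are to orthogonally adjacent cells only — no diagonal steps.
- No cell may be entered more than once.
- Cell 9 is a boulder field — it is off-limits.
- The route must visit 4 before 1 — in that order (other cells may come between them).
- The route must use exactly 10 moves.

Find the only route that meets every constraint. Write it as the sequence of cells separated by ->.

The waypoints must appear in the order 4, 1, with no cell reused.
Route from 8: up to 4, 3× left (reaching 1), down to 5, right to 6, 2× down (reaching 14), right to 15, up to 11 — 10 moves in all.
Check: order respected (4 at step 1, 1 at step 4); 10 moves as required.

8 -> 4 -> 3 -> 2 -> 1 -> 5 -> 6 -> 10 -> 14 -> 15 -> 11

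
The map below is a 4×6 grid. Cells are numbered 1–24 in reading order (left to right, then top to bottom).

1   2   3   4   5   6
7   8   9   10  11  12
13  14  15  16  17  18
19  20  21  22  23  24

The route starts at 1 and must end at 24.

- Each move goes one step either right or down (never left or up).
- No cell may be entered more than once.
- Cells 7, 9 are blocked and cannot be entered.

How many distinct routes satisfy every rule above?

15

A right/down-only route from 1 to 24 makes exactly 3 down-moves and 5 right-moves in some order.
With no other constraints that would be C(8,3) = 56 routes.
Subtract routes through each blocked cell (inclusion–exclusion for overlaps): − through 7: 21 − through 9: 30 + through 7&9: 10 → 15.
That gives 15 routes.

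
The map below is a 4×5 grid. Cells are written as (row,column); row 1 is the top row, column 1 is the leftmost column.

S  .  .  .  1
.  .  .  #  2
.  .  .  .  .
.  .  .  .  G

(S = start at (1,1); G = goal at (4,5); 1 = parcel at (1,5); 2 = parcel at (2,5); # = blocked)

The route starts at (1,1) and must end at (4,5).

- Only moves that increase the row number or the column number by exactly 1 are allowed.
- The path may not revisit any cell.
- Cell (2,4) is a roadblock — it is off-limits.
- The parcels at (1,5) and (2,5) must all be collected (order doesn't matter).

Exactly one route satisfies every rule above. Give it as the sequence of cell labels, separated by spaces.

Moves only go right or down, so the column and row indices never decrease.
Route from (1,1): 4× right (reaching (1,5)), 3× down (reaching (4,5)) — 7 moves in all.
Check: all required cells visited.

(1,1) (1,2) (1,3) (1,4) (1,5) (2,5) (3,5) (4,5)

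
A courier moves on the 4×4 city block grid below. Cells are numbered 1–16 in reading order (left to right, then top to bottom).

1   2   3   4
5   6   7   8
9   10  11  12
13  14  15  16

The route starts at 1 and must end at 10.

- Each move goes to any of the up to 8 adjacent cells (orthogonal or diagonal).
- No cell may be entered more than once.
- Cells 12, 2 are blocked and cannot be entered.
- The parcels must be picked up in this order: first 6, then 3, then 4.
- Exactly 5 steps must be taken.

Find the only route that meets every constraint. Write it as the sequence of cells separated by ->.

1 -> 6 -> 3 -> 4 -> 7 -> 10

The waypoints must appear in the order 6, 3, 4, with no cell reused.
Route from 1: down-right to 6, up-right to 3, right to 4, 2× down-left (reaching 10) — 5 moves in all.
Check: order respected (6 at step 1, 3 at step 2, 4 at step 3); 5 moves as required.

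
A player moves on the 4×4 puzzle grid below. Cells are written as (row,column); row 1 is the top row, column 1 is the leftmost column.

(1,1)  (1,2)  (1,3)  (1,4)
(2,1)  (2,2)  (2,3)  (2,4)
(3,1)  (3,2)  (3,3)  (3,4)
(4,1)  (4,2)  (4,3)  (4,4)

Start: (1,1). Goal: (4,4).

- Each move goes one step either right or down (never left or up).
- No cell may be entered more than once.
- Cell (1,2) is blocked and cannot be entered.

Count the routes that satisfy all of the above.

A right/down-only route from (1,1) to (4,4) makes exactly 3 down-moves and 3 right-moves in some order.
With no other constraints that would be C(6,3) = 20 routes.
Subtract routes through each blocked cell (inclusion–exclusion for overlaps): − through (1,2): 10 → 10.
That gives 10 routes.

10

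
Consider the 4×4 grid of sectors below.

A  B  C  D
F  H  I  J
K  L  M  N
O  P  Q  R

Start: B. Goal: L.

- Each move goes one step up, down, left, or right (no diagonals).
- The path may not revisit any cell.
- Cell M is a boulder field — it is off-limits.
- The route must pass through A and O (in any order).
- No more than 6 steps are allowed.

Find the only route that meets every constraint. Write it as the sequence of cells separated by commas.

B, A, F, K, O, P, L

Any route must reach A and O and still end at L within 6 moves, so the order of the required stops is forced.
Route from B: left 1 to A, down 3 to O, right 1 to P, up 1 to L — 6 moves in all.
Check: all required cells visited; 6 ≤ 6 moves.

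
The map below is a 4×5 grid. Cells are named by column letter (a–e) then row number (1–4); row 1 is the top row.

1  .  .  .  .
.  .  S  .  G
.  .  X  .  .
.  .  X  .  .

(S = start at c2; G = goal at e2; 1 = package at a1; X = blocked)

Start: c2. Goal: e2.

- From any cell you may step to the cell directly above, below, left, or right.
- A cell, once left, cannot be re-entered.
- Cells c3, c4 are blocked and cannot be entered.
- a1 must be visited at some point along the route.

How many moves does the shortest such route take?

Any route passes through a1 somewhere between c2 and e2. Summing Manhattan distances along the two legs (c2 → a1 → e2) gives a lower bound of 3 + 5 = 8 moves.
A route of 8 moves achieves this: c2 → b2 → a2 → a1 → b1 → c1 → d1 → d2 → e2.
Since 8 matches the lower bound, it is optimal.

8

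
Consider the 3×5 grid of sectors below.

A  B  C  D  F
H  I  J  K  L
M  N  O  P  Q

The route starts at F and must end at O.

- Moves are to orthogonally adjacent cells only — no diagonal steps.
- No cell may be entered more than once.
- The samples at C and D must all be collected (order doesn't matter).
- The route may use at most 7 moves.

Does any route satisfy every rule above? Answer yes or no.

One route that works: F → D → C → J → O.

yes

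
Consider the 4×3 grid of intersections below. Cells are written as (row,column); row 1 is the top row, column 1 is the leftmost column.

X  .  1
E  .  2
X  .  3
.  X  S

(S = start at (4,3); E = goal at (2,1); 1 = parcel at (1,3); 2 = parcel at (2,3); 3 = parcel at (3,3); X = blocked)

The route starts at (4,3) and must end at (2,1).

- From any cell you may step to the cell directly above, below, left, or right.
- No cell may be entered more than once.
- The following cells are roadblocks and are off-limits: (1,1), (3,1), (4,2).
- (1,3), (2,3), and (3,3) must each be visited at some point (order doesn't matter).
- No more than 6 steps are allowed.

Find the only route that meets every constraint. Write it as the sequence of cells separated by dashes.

The 6-move cap with required stops at (1,3), (2,3), (3,3) leaves no slack for detours.
Route from (4,3): 3× up (reaching (1,3)), left to (1,2), down to (2,2), left to (2,1) — 6 moves in all.
Check: all required cells visited; 6 ≤ 6 moves.

(4,3) - (3,3) - (2,3) - (1,3) - (1,2) - (2,2) - (2,1)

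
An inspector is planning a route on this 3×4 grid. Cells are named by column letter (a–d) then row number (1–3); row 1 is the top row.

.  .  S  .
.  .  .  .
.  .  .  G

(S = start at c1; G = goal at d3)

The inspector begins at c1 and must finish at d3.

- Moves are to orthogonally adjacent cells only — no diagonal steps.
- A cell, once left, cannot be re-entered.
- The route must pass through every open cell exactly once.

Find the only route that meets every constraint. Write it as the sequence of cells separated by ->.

c1 -> d1 -> d2 -> c2 -> b2 -> b1 -> a1 -> a2 -> a3 -> b3 -> c3 -> d3

Need to visit all 12 open cells exactly once, starting at c1 and ending at d3.
Route from c1: right 1 to d1, down 1 to d2, left 2 to b2, up 1 to b1, left 1 to a1, down 2 to a3, right 3 to d3 — 11 moves in all.
Check: all 12 open cells covered.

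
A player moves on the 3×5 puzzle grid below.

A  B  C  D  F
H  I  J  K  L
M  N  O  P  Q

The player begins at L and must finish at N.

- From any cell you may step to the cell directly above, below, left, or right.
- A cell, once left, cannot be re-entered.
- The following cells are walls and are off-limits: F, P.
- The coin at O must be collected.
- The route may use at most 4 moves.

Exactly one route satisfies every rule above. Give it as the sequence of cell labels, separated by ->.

The budget equals the shortest possible length, so every move has to be on a shortest route through the required cells.
Route from L: left 2 to J, down 1 to O, left 1 to N — 4 moves in all.
Check: all required cells visited; 4 ≤ 4 moves.

L -> K -> J -> O -> N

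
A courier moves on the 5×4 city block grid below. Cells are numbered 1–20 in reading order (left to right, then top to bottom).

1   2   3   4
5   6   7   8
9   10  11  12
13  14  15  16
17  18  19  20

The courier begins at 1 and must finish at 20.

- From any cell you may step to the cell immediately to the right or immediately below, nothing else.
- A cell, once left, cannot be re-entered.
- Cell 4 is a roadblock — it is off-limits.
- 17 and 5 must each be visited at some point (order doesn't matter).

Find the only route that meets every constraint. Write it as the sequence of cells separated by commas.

Moves only go right or down, so the column and row indices never decrease.
Route from 1: down 4 to 17, right 3 to 20 — 7 moves in all.
Check: all required cells visited.

1, 5, 9, 13, 17, 18, 19, 20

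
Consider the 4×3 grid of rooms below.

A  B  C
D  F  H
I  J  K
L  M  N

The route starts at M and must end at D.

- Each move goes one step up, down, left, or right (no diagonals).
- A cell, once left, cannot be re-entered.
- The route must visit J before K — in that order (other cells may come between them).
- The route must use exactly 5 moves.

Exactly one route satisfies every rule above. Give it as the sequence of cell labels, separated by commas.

The waypoints must appear in the order J, K, with no cell reused.
Route from M: up to J, right to K, up to H, 2× left (reaching D) — 5 moves in all.
Check: order respected (J at step 1, K at step 2); 5 moves as required.

M, J, K, H, F, D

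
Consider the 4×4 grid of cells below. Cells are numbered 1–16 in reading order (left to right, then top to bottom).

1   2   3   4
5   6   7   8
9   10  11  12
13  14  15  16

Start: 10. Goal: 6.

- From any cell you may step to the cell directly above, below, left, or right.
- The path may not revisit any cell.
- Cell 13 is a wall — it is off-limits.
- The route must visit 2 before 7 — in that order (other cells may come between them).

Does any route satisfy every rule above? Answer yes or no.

yes

One route that works: 10 → 9 → 5 → 1 → 2 → 3 → 7 → 6.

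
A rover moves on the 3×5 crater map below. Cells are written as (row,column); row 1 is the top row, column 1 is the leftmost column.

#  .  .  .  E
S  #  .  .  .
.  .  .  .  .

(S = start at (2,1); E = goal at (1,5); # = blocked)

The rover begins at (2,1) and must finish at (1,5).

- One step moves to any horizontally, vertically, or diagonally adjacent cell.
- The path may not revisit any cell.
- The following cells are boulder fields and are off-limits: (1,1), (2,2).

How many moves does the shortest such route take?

4

With diagonal moves allowed, the Chebyshev distance max(|Δrow|,|Δcol|) from (2,1) to (1,5) is 4, so at least 4 moves are needed.
A route of 4 moves achieves this: (2,1) → (1,2) → (1,3) → (1,4) → (1,5).
Since 4 matches the lower bound, it is optimal.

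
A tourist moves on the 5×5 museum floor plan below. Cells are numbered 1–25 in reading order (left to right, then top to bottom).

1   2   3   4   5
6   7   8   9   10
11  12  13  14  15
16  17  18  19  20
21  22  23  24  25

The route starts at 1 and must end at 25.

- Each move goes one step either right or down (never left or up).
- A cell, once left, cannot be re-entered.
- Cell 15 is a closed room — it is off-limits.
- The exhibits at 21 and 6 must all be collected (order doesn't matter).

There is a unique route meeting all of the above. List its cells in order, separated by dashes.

Moves only go right or down, so the column and row indices never decrease.
Route from 1: down 4 to 21, right 4 to 25 — 8 moves in all.
Check: all required cells visited.

1 - 6 - 11 - 16 - 21 - 22 - 23 - 24 - 25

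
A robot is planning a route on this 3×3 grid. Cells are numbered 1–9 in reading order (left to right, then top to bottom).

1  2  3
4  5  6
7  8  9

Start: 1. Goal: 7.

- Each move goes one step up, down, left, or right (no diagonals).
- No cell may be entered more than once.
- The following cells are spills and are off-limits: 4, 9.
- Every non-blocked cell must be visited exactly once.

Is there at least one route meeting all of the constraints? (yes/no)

One route that works: 1 → 2 → 3 → 6 → 5 → 8 → 7.

yes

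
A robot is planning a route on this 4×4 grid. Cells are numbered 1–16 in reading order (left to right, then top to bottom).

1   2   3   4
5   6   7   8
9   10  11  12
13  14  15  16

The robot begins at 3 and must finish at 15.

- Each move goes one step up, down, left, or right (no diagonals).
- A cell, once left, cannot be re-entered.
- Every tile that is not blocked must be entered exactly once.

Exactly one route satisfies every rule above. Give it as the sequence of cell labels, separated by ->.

3 -> 4 -> 8 -> 7 -> 6 -> 2 -> 1 -> 5 -> 9 -> 13 -> 14 -> 10 -> 11 -> 12 -> 16 -> 15

Need to visit all 16 open cells exactly once, starting at 3 and ending at 15.
Cell 4 has only two open neighbours (8 and 3), so the path must pass straight through it: one of those is the cell it's entered from and the other is where it exits.
Route from 3: right 1 to 4, down 1 to 8, left 2 to 6, up 1 to 2, left 1 to 1, down 3 to 13, right 1 to 14, up 1 to 10, right 2 to 12, down 1 to 16, left 1 to 15 — 15 moves in all.
Check: all 16 open cells covered.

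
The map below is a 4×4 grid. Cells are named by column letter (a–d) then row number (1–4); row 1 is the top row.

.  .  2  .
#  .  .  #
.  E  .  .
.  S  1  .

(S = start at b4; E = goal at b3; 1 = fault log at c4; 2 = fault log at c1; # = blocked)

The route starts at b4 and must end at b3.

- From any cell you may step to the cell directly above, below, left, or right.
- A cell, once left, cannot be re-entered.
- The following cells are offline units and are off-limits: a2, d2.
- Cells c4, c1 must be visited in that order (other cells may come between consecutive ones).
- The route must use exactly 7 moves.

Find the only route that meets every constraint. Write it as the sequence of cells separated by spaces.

The waypoints must appear in the order c4, c1, with no cell reused.
Route from b4: right to c4, 3× up (reaching c1), left to b1, 2× down (reaching b3) — 7 moves in all.
Check: order respected (1 at step 1, 2 at step 4); 7 moves as required.

b4 c4 c3 c2 c1 b1 b2 b3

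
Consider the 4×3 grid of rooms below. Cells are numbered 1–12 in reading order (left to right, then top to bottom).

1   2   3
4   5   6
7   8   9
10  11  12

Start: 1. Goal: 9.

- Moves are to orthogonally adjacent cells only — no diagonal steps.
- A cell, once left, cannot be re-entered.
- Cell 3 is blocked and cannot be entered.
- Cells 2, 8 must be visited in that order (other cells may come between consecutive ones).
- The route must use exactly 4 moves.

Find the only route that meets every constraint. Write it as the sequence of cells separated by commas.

1, 2, 5, 8, 9

The waypoints must appear in the order 2, 8, with no cell reused.
Route from 1: right to 2, 2× down (reaching 8), right to 9 — 4 moves in all.
Check: order respected (2 at step 1, 8 at step 3); 4 moves as required.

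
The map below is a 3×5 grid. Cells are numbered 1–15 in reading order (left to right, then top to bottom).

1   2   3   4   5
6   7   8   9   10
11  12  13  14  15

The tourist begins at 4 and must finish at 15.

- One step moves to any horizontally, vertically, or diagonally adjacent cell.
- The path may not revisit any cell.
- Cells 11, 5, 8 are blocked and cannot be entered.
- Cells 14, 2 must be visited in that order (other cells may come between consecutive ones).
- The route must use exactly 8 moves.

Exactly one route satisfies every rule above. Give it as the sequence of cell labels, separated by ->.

4 -> 10 -> 14 -> 13 -> 7 -> 2 -> 3 -> 9 -> 15

The waypoints must appear in the order 14, 2, with no cell reused.
Route from 4: down-right 1 to 10, down-left 1 to 14, left 1 to 13, up-left 1 to 7, up 1 to 2, right 1 to 3, down-right 2 to 15 — 8 moves in all.
Check: order respected (14 at step 2, 2 at step 5); 8 moves as required.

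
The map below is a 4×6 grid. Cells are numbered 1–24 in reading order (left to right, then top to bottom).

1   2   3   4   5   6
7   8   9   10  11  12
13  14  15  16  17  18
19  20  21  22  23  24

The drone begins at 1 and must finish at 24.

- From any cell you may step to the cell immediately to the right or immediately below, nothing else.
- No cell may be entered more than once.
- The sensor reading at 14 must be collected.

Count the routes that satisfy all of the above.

A right/down-only route from 1 to 24 makes exactly 3 down-moves and 5 right-moves in some order.
With no other constraints that would be C(8,3) = 56 routes.
Split at 14 and multiply the segment counts: 1→14: 3; 14→24: 5; product = 15.
That gives 15 routes.

15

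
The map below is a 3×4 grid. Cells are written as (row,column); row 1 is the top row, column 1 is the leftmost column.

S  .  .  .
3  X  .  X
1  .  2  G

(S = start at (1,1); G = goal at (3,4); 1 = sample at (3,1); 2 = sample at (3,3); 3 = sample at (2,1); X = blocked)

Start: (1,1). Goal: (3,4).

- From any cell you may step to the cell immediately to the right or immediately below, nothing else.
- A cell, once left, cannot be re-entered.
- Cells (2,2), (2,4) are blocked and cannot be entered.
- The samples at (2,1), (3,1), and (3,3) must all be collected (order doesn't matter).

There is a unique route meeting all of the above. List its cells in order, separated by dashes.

(1,1) - (2,1) - (3,1) - (3,2) - (3,3) - (3,4)

Moves only go right or down, so the column and row indices never decrease.
Route from (1,1): 2× down (reaching (3,1)), 3× right (reaching (3,4)) — 5 moves in all.
Check: all required cells visited.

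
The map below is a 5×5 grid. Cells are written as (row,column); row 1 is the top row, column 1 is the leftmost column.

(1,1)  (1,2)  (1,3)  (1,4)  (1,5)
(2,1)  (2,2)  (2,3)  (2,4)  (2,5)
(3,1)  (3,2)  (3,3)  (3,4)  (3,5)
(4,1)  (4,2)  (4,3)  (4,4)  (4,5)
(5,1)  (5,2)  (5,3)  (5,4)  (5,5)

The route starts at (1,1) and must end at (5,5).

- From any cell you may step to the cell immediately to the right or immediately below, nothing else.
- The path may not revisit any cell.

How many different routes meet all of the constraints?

A right/down-only route from (1,1) to (5,5) makes exactly 4 down-moves and 4 right-moves in some order.
With no other constraints that would be C(8,4) = 70 routes.
That gives 70 routes.

70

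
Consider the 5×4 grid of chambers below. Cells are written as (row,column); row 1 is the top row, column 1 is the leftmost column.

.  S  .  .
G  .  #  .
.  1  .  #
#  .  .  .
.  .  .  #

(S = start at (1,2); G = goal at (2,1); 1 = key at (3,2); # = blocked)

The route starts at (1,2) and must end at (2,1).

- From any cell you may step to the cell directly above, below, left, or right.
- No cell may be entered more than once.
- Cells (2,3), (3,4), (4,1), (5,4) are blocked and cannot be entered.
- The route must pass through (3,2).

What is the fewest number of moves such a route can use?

4

Any route passes through (3,2) somewhere between (1,2) and (2,1). Summing Manhattan distances along the two legs ((1,2) → (3,2) → (2,1)) gives a lower bound of 2 + 2 = 4 moves.
A route of 4 moves achieves this: (1,2) → (2,2) → (3,2) → (3,1) → (2,1).
Since 4 matches the lower bound, it is optimal.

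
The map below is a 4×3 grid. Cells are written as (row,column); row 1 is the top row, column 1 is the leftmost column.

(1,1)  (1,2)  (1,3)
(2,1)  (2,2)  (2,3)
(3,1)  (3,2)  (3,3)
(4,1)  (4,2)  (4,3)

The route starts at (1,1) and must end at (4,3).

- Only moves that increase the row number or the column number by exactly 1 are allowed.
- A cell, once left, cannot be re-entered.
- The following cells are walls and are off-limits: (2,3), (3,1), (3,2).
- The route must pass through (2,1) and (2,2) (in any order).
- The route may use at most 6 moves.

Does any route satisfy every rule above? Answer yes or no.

no

Right/down moves force the required cells to be taken in the order (2,1), (2,2). Every right/down route from (2,2) to (4,3) runs into a blocked cell, so that leg cannot be completed.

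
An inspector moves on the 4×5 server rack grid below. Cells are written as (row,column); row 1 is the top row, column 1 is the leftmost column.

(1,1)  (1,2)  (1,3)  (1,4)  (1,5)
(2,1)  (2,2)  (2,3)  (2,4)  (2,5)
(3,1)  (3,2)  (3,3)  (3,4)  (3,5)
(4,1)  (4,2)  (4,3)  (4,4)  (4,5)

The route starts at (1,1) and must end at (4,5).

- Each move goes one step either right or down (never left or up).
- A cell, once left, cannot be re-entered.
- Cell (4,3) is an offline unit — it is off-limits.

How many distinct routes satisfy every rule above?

A right/down-only route from (1,1) to (4,5) makes exactly 3 down-moves and 4 right-moves in some order.
With no other constraints that would be C(7,3) = 35 routes.
Subtract routes through each blocked cell (inclusion–exclusion for overlaps): − through (4,3): 10 → 25.
That gives 25 routes.

25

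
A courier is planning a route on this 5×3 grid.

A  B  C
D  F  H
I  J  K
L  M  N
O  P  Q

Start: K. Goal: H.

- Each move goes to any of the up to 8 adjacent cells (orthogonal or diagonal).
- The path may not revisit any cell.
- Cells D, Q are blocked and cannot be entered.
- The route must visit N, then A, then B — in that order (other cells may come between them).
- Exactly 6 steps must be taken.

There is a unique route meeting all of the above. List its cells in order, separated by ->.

The waypoints must appear in the order N, A, B, with no cell reused.
Route from K: down to N, up-left to J, up to F, up-left to A, right to B, down-right to H — 6 moves in all.
Check: order respected (N at step 1, A at step 4, B at step 5); 6 moves as required.

K -> N -> J -> F -> A -> B -> H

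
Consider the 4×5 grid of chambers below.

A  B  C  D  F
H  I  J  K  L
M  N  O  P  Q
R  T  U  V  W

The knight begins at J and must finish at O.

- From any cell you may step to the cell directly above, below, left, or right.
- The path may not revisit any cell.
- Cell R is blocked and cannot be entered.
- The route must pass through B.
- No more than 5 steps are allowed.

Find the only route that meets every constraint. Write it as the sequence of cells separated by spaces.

J C B I N O

The 5-move cap with required stops at B leaves no slack for detours.
Route from J: up to C, left to B, 2× down (reaching N), right to O — 5 moves in all.
Check: all required cells visited; 5 ≤ 5 moves.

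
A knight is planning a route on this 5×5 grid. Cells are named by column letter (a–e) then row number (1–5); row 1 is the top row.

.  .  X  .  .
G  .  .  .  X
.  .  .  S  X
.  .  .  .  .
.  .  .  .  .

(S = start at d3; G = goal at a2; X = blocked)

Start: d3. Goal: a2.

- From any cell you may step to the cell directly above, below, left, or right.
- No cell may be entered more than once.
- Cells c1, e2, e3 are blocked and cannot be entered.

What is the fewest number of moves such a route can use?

The Manhattan distance from d3 to a2 is |3−2| + |4−1| = 4, so at least 4 moves are needed.
A route of 4 moves achieves this: d3 → d2 → c2 → b2 → a2.
Since 4 matches the lower bound, it is optimal.

4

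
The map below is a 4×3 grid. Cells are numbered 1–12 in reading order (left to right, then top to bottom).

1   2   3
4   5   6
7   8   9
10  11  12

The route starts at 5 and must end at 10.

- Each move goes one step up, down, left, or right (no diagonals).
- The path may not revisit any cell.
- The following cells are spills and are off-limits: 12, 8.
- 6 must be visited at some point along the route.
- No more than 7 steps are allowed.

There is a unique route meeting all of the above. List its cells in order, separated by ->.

5 -> 6 -> 3 -> 2 -> 1 -> 4 -> 7 -> 10

Any route must reach 6 and still end at 10 within 7 moves, so the order of the required stops is forced.
Route from 5: right 1 to 6, up 1 to 3, left 2 to 1, down 3 to 10 — 7 moves in all.
Check: all required cells visited; 7 ≤ 7 moves.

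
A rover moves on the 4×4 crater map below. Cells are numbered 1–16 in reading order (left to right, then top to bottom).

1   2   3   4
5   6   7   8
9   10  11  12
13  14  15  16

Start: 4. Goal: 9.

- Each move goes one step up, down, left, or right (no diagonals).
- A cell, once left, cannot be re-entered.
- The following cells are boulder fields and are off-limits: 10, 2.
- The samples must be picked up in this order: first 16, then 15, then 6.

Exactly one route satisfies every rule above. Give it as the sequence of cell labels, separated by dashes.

4 - 8 - 12 - 16 - 15 - 11 - 7 - 6 - 5 - 9

The waypoints must appear in the order 16, 15, 6, with no cell reused.
Route from 4: down 3 to 16, left 1 to 15, up 2 to 7, left 2 to 5, down 1 to 9 — 9 moves in all.
Check: order respected (16 at step 3, 15 at step 4, 6 at step 7).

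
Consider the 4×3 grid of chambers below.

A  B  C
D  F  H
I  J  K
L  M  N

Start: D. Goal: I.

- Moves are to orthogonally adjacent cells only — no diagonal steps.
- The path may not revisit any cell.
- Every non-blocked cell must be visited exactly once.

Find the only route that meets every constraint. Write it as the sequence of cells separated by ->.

Need to visit all 12 open cells exactly once, starting at D and ending at I.
Cell A has only two open neighbours (D and B), so the path must pass straight through it: one of those is the cell it's entered from and the other is where it exits.
Route from D: up 1 to A, right 2 to C, down 1 to H, left 1 to F, down 1 to J, right 1 to K, down 1 to N, left 2 to L, up 1 to I — 11 moves in all.
Check: all 12 open cells covered.

D -> A -> B -> C -> H -> F -> J -> K -> N -> M -> L -> I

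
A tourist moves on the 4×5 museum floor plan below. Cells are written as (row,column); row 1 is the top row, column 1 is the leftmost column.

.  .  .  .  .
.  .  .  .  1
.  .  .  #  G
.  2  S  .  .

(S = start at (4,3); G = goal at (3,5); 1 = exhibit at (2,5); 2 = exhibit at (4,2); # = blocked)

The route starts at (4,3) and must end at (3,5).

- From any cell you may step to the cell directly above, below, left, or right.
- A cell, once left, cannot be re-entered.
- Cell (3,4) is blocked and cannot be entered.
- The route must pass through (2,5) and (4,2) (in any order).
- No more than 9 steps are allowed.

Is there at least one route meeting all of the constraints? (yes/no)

yes

One route that works: (4,3) → (4,2) → (3,2) → (2,2) → (2,3) → (2,4) → (2,5) → (3,5).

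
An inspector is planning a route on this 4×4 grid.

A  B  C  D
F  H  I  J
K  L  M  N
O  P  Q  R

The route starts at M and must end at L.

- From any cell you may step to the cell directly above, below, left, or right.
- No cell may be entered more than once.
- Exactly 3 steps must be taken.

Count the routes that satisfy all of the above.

Need simple routes of exactly 3 moves from M to L (Manhattan distance 1, so 1 moves are spent on a detour and 1 undoing it).
Enumerating: M I H L | M Q P L.
That gives 2 routes.

2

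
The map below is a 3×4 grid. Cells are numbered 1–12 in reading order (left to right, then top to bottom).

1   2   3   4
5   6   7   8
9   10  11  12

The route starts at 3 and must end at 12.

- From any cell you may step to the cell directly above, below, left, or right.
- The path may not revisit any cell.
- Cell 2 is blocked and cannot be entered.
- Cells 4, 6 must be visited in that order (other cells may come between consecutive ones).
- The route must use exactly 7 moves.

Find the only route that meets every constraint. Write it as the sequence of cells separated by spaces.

The waypoints must appear in the order 4, 6, with no cell reused.
Route from 3: right to 4, down to 8, 2× left (reaching 6), down to 10, 2× right (reaching 12) — 7 moves in all.
Check: order respected (4 at step 1, 6 at step 4); 7 moves as required.

3 4 8 7 6 10 11 12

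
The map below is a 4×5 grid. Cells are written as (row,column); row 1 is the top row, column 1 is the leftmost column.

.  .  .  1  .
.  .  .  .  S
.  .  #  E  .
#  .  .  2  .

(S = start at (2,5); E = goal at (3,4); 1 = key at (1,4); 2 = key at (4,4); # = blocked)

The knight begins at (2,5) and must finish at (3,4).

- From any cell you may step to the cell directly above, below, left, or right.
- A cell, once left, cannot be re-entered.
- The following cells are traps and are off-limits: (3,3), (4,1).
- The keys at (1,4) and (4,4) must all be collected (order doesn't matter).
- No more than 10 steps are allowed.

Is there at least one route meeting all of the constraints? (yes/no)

yes

One route that works: (2,5) → (1,5) → (1,4) → (2,4) → (2,3) → (2,2) → (3,2) → (4,2) → (4,3) → (4,4) → (3,4).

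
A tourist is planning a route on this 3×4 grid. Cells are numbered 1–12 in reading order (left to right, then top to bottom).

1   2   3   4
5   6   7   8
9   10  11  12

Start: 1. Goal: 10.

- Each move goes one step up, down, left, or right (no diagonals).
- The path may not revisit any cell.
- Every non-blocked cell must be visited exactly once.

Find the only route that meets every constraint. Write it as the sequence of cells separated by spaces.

Need to visit all 12 open cells exactly once, starting at 1 and ending at 10.
Route from 1: right 3 to 4, down 2 to 12, left 1 to 11, up 1 to 7, left 2 to 5, down 1 to 9, right 1 to 10 — 11 moves in all.
Check: all 12 open cells covered.

1 2 3 4 8 12 11 7 6 5 9 10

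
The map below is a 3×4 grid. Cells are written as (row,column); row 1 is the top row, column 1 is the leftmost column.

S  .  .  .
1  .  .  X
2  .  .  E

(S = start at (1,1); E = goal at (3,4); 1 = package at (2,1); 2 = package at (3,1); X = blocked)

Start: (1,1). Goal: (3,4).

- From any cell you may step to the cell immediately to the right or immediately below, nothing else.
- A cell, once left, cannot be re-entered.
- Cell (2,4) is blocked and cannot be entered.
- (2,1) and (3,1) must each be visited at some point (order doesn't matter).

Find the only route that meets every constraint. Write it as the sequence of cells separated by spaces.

(1,1) (2,1) (3,1) (3,2) (3,3) (3,4)

Moves only go right or down, so the column and row indices never decrease.
Route from (1,1): 2× down (reaching (3,1)), 3× right (reaching (3,4)) — 5 moves in all.
Check: all required cells visited.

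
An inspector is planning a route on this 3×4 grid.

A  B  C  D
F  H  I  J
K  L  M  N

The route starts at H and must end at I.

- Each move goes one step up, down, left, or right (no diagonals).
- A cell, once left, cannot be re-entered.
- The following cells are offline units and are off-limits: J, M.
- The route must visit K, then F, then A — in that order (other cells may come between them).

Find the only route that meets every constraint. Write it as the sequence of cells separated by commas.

The waypoints must appear in the order K, F, A, with no cell reused.
Route from H: down 1 to L, left 1 to K, up 2 to A, right 2 to C, down 1 to I — 7 moves in all.
Check: order respected (K at step 2, F at step 3, A at step 4).

H, L, K, F, A, B, C, I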